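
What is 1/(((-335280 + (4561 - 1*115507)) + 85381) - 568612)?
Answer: -1/929457 ≈ -1.0759e-6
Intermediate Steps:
1/(((-335280 + (4561 - 1*115507)) + 85381) - 568612) = 1/(((-335280 + (4561 - 115507)) + 85381) - 568612) = 1/(((-335280 - 110946) + 85381) - 568612) = 1/((-446226 + 85381) - 568612) = 1/(-360845 - 568612) = 1/(-929457) = -1/929457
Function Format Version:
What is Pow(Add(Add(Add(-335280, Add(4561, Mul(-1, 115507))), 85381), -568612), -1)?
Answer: Rational(-1, 929457) ≈ -1.0759e-6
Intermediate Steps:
Pow(Add(Add(Add(-335280, Add(4561, Mul(-1, 115507))), 85381), -568612), -1) = Pow(Add(Add(Add(-335280, Add(4561, -115507)), 85381), -568612), -1) = Pow(Add(Add(Add(-335280, -110946), 85381), -568612), -1) = Pow(Add(Add(-446226, 85381), -568612), -1) = Pow(Add(-360845, -568612), -1) = Pow(-929457, -1) = Rational(-1, 929457)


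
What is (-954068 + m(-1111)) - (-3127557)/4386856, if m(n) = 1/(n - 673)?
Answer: -2092677902555/2193428 ≈ -9.5407e+5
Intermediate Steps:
m(n) = 1/(-673 + n)
(-954068 + m(-1111)) - (-3127557)/4386856 = (-954068 + 1/(-673 - 1111)) - (-3127557)/4386856 = (-954068 + 1/(-1784)) - (-3127557)/4386856 = (-954068 - 1/1784) - 1*(-3127557/4386856) = -1702057313/1784 + 3127557/4386856 = -2092677902555/2193428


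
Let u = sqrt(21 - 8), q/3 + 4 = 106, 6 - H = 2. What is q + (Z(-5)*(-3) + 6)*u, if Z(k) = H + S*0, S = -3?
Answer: 306 - 6*sqrt(13) ≈ 284.37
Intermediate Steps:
H = 4 (H = 6 - 1*2 = 6 - 2 = 4)
q = 306 (q = -12 + 3*106 = -12 + 318 = 306)
Z(k) = 4 (Z(k) = 4 - 3*0 = 4 + 0 = 4)
u = sqrt(13) ≈ 3.6056
q + (Z(-5)*(-3) + 6)*u = 306 + (4*(-3) + 6)*sqrt(13) = 306 + (-12 + 6)*sqrt(13) = 306 - 6*sqrt(13)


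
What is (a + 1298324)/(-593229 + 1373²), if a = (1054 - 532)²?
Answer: 392702/322975 ≈ 1.2159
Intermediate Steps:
a = 272484 (a = 522² = 272484)
(a + 1298324)/(-593229 + 1373²) = (272484 + 1298324)/(-593229 + 1373²) = 1570808/(-593229 + 1885129) = 1570808/1291900 = 1570808*(1/1291900) = 392702/322975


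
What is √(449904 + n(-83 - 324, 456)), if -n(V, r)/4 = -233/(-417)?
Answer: 2*√19558242003/417 ≈ 670.75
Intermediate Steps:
n(V, r) = -932/417 (n(V, r) = -(-932)/(-417) = -(-932)*(-1)/417 = -4*233/417 = -932/417)
√(449904 + n(-83 - 324, 456)) = √(449904 - 932/417) = √(187609036/417) = 2*√19558242003/417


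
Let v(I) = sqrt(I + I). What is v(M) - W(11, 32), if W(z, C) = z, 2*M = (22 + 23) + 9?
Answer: -11 + 3*sqrt(6) ≈ -3.6515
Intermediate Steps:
M = 27 (M = ((22 + 23) + 9)/2 = (45 + 9)/2 = (1/2)*54 = 27)
v(I) = sqrt(2)*sqrt(I) (v(I) = sqrt(2*I) = sqrt(2)*sqrt(I))
v(M) - W(11, 32) = sqrt(2)*sqrt(27) - 1*11 = sqrt(2)*(3*sqrt(3)) - 11 = 3*sqrt(6) - 11 = -11 + 3*sqrt(6)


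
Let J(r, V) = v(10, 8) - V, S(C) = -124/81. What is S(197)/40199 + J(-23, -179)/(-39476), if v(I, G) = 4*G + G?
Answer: -717985085/128538553644 ≈ -0.0055858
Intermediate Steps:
v(I, G) = 5*G
S(C) = -124/81 (S(C) = -124*1/81 = -124/81)
J(r, V) = 40 - V (J(r, V) = 5*8 - V = 40 - V)
S(197)/40199 + J(-23, -179)/(-39476) = -124/81/40199 + (40 - 1*(-179))/(-39476) = -124/81*1/40199 + (40 + 179)*(-1/39476) = -124/3256119 + 219*(-1/39476) = -124/3256119 - 219/39476 = -717985085/128538553644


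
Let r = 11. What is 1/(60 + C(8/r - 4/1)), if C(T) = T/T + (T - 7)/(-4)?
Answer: 44/2797 ≈ 0.015731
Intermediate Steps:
C(T) = 11/4 - T/4 (C(T) = 1 + (-7 + T)*(-¼) = 1 + (7/4 - T/4) = 11/4 - T/4)
1/(60 + C(8/r - 4/1)) = 1/(60 + (11/4 - (8/11 - 4/1)/4)) = 1/(60 + (11/4 - (8*(1/11) - 4*1)/4)) = 1/(60 + (11/4 - (8/11 - 4)/4)) = 1/(60 + (11/4 - ¼*(-36/11))) = 1/(60 + (11/4 + 9/11)) = 1/(60 + 157/44) = 1/(2797/44) = 44/2797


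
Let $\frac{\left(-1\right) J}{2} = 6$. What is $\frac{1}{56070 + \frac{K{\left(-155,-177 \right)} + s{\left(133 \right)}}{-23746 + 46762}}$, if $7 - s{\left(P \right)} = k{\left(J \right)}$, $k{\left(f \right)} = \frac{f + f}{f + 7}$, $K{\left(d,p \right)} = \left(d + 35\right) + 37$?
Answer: $\frac{28770}{1613133799} \approx 1.7835 \cdot 10^{-5}$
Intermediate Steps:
$J = -12$ ($J = \left(-2\right) 6 = -12$)
$K{\left(d,p \right)} = 72 + d$ ($K{\left(d,p \right)} = \left(35 + d\right) + 37 = 72 + d$)
$k{\left(f \right)} = \frac{2 f}{7 + f}$
$s{\left(P \right)} = \frac{11}{5}$ ($s{\left(P \right)} = 7 - 2 \left(-12\right) \frac{1}{7 - 12} = 7 - 2 \left(-12\right) \frac{1}{-5} = 7 - 2 \left(-12\right) \left(- \frac{1}{5}\right) = 7 - \frac{24}{5} = \frac{11}{5}$)
$\frac{1}{56070 + \frac{K{\left(-155,-177 \right)} + s{\left(133 \right)}}{-23746 + 46762}} = \frac{1}{56070 + \frac{\left(72 - 155\right) + \frac{11}{5}}{-23746 + 46762}} = \frac{1}{56070 + \frac{-83 + \frac{11}{5}}{23016}} = \frac{1}{56070 - \frac{101}{28770}} = \frac{1}{\frac{1613133799}{28770}} = \frac{28770}{1613133799}$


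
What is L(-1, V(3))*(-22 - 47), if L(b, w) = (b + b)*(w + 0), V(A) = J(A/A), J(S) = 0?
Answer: 0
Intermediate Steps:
V(A) = 0
L(b, w) = 2*b*w (L(b, w) = (2*b)*w = 2*b*w)
L(-1, V(3))*(-22 - 47) = (2*(-1)*0)*(-22 - 47) = 0*(-69) = 0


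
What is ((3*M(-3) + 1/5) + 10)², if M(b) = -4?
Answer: 81/25 ≈ 3.2400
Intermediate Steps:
((3*M(-3) + 1/5) + 10)² = ((3*(-4) + 1/5) + 10)² = ((-12 + ⅕) + 10)² = (-59/5 + 10)² = (-9/5)² = 81/25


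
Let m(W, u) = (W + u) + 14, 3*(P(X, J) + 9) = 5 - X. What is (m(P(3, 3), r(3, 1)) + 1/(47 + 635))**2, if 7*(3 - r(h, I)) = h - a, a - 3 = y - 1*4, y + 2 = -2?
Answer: 11615881729/205119684 ≈ 56.630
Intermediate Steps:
y = -4 (y = -2 - 2 = -4)
a = -5 (a = 3 + (-4 - 1*4) = 3 + (-4 - 4) = 3 - 8 = -5)
P(X, J) = -22/3 - X/3 (P(X, J) = -9 + (5 - X)/3 = -9 + (5/3 - X/3) = -22/3 - X/3)
r(h, I) = 16/7 - h/7 (r(h, I) = 3 - (h - 1*(-5))/7 = 3 - (h + 5)/7 = 3 - (5 + h)/7 = 3 + (-5/7 - h/7) = 16/7 - h/7)
m(W, u) = 14 + W + u
(m(P(3, 3), r(3, 1)) + 1/(47 + 635))**2 = ((14 + (-22/3 - 1/3*3) + (16/7 - 1/7*3)) + 1/(47 + 635))**2 = ((14 + (-22/3 - 1) + (16/7 - 3/7)) + 1/682)**2 = ((14 - 25/3 + 13/7) + 1/682)**2 = (158/21 + 1/682)**2 = (107777/14322)**2 = 11615881729/205119684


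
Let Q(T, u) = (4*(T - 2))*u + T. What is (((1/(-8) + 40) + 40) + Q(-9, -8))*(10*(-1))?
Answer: -16915/4 ≈ -4228.8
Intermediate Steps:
Q(T, u) = T + u*(-8 + 4*T) (Q(T, u) = (4*(-2 + T))*u + T = (-8 + 4*T)*u + T = u*(-8 + 4*T) + T = T + u*(-8 + 4*T))
(((1/(-8) + 40) + 40) + Q(-9, -8))*(10*(-1)) = (((1/(-8) + 40) + 40) + (-9 - 8*(-8) + 4*(-9)*(-8)))*(10*(-1)) = (((-1/8 + 40) + 40) + (-9 + 64 + 288))*(-10) = ((319/8 + 40) + 343)*(-10) = (639/8 + 343)*(-10) = (3383/8)*(-10) = -16915/4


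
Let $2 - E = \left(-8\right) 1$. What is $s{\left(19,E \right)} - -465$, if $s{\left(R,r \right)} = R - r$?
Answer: $474$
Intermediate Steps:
$E = 10$ ($E = 2 - \left(-8\right) 1 = 2 - -8 = 2 + 8 = 10$)
$s{\left(19,E \right)} - -465 = \left(19 - 10\right) - -465 = \left(19 - 10\right) + 465 = 9 + 465 = 474$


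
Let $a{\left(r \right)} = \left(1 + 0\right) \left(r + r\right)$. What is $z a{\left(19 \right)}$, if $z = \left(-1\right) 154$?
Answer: $-5852$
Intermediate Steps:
$a{\left(r \right)} = 2 r$ ($a{\left(r \right)} = 1 \cdot 2 r = 2 r$)
$z = -154$
$z a{\left(19 \right)} = - 154 \cdot 2 \cdot 19 = \left(-154\right) 38 = -5852$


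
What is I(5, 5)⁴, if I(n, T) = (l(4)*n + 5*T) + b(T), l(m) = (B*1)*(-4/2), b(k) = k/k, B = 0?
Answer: 456976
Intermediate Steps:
b(k) = 1
l(m) = 0 (l(m) = (0*1)*(-4/2) = 0*(-4*½) = 0*(-2) = 0)
I(n, T) = 1 + 5*T (I(n, T) = (0*n + 5*T) + 1 = (0 + 5*T) + 1 = 5*T + 1 = 1 + 5*T)
I(5, 5)⁴ = (1 + 5*5)⁴ = (1 + 25)⁴ = 26⁴ = 456976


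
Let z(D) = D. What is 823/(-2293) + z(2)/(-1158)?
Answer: -478810/1327647 ≈ -0.36065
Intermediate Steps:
823/(-2293) + z(2)/(-1158) = 823/(-2293) + 2/(-1158) = 823*(-1/2293) + 2*(-1/1158) = -823/2293 - 1/579 = -478810/1327647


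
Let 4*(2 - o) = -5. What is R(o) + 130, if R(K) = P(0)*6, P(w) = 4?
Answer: 154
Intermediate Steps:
o = 13/4 (o = 2 - ¼*(-5) = 2 + 5/4 = 13/4 ≈ 3.2500)
R(K) = 24 (R(K) = 4*6 = 24)
R(o) + 130 = 24 + 130 = 154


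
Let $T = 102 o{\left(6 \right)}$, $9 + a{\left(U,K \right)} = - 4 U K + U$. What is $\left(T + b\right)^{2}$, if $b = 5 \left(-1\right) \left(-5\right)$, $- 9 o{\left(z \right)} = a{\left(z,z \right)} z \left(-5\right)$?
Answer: $2495502025$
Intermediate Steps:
$a{\left(U,K \right)} = -9 + U - 4 K U$ ($a{\left(U,K \right)} = -9 + \left(- 4 U K + U\right) = -9 - \left(- U + 4 K U\right) = -9 + U - 4 K U$)
$o{\left(z \right)} = \frac{5 z \left(-9 + z - 4 z^{2}\right)}{9}$ ($o{\left(z \right)} = - \frac{\left(-9 + z - 4 z z\right) z \left(-5\right)}{9} = - \frac{\left(-9 + z - 4 z^{2}\right) z \left(-5\right)}{9} = - \frac{z \left(-9 + z - 4 z^{2}\right) \left(-5\right)}{9} = - \frac{\left(-5\right) z \left(-9 + z - 4 z^{2}\right)}{9} = \frac{5 z \left(-9 + z - 4 z^{2}\right)}{9}$)
$T = -49980$ ($T = 102 \cdot \frac{5}{9} \cdot 6 \left(-9 + 6 - 4 \cdot 6^{2}\right) = 102 \cdot \frac{5}{9} \cdot 6 \left(-9 + 6 - 144\right) = 102 \cdot \frac{5}{9} \cdot 6 \left(-147\right) = 102 \left(-490\right) = -49980$)
$b = 25$ ($b = \left(-5\right) \left(-5\right) = 25$)
$\left(T + b\right)^{2} = \left(-49980 + 25\right)^{2} = \left(-49955\right)^{2} = 2495502025$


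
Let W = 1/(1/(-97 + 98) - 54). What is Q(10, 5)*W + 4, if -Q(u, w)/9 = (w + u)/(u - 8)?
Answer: 559/106 ≈ 5.2736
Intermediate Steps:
W = -1/53 (W = 1/(1/1 - 54) = 1/(1 - 54) = 1/(-53) = -1/53 ≈ -0.018868)
Q(u, w) = -9*(u + w)/(-8 + u) (Q(u, w) = -9*(w + u)/(u - 8) = -9*(u + w)/(-8 + u))
Q(10, 5)*W + 4 = (9*(-1*10 - 1*5)/(-8 + 10))*(-1/53) + 4 = (9*(-10 - 5)/2)*(-1/53) + 4 = (9*(½)*(-15))*(-1/53) + 4 = -135/2*(-1/53) + 4 = 135/106 + 4 = 559/106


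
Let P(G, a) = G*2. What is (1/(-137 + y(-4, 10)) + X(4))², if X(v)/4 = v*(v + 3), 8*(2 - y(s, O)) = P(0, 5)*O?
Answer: 228584161/18225 ≈ 12542.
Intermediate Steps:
P(G, a) = 2*G
y(s, O) = 2 (y(s, O) = 2 - 2*0*O/8 = 2 - 0*O = 2 - ⅛*0 = 2 + 0 = 2)
X(v) = 4*v*(3 + v) (X(v) = 4*(v*(v + 3)) = 4*(v*(3 + v)) = 4*v*(3 + v))
(1/(-137 + y(-4, 10)) + X(4))² = (1/(-137 + 2) + 4*4*(3 + 4))² = (1/(-135) + 4*4*7)² = (-1/135 + 112)² = (15119/135)² = 228584161/18225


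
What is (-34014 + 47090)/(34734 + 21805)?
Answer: 1868/8077 ≈ 0.23127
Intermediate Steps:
(-34014 + 47090)/(34734 + 21805) = 13076/56539 = 13076*(1/56539) = 1868/8077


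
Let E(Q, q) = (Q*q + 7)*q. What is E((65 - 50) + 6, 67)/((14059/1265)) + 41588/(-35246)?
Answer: 2111710891264/247761757 ≈ 8523.2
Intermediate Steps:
E(Q, q) = q*(7 + Q*q) (E(Q, q) = (7 + Q*q)*q = q*(7 + Q*q))
E((65 - 50) + 6, 67)/((14059/1265)) + 41588/(-35246) = (67*(7 + ((65 - 50) + 6)*67))/((14059/1265)) + 41588/(-35246) = (67*(7 + (15 + 6)*67))/((14059*(1/1265))) + 41588*(-1/35246) = (67*(7 + 21*67))/(14059/1265) - 20794/17623 = (67*(7 + 1407))*(1265/14059) - 20794/17623 = (67*1414)*(1265/14059) - 20794/17623 = 94738*(1265/14059) - 20794/17623 = 119843570/14059 - 20794/17623 = 2111710891264/247761757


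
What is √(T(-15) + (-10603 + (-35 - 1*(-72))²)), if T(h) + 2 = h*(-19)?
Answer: I*√8951 ≈ 94.61*I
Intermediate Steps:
T(h) = -2 - 19*h (T(h) = -2 + h*(-19) = -2 - 19*h)
√(T(-15) + (-10603 + (-35 - 1*(-72))²)) = √((-2 - 19*(-15)) + (-10603 + (-35 - 1*(-72))²)) = √((-2 + 285) + (-10603 + (-35 + 72)²)) = √(283 + (-10603 + 37²)) = √(283 + (-10603 + 1369)) = √(283 - 9234) = √(-8951) = I*√8951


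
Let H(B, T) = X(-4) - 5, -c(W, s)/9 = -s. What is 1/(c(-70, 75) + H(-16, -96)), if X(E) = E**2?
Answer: 1/686 ≈ 0.0014577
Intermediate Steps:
c(W, s) = 9*s (c(W, s) = -(-9)*s = 9*s)
H(B, T) = 11 (H(B, T) = (-4)**2 - 5 = 16 - 5 = 11)
1/(c(-70, 75) + H(-16, -96)) = 1/(9*75 + 11) = 1/(675 + 11) = 1/686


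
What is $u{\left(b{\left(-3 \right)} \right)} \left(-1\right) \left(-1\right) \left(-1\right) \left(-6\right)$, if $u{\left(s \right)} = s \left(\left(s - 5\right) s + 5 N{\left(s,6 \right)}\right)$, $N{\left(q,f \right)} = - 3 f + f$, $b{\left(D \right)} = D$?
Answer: $648$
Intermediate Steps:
$N{\left(q,f \right)} = - 2 f$
$u{\left(s \right)} = s \left(-60 + s \left(-5 + s\right)\right)$ ($u{\left(s \right)} = s \left(\left(s - 5\right) s + 5 \left(\left(-2\right) 6\right)\right) = s \left(\left(-5 + s\right) s + 5 \left(-12\right)\right) = s \left(s \left(-5 + s\right) - 60\right) = s \left(-60 + s \left(-5 + s\right)\right)$)
$u{\left(b{\left(-3 \right)} \right)} \left(-1\right) \left(-1\right) \left(-1\right) \left(-6\right) = - 3 \left(-60 + \left(-3\right)^{2} - -15\right) \left(-1\right) \left(-1\right) \left(-1\right) \left(-6\right) = - 3 \left(-60 + 9 + 15\right) 1 \left(-1\right) \left(-6\right) = \left(-3\right) \left(-36\right) \left(\left(-1\right) \left(-6\right)\right) = 108 \cdot 6 = 648$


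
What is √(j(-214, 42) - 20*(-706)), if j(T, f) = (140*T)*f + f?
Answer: I*√1244158 ≈ 1115.4*I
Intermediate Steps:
j(T, f) = f + 140*T*f (j(T, f) = 140*T*f + f = f + 140*T*f)
√(j(-214, 42) - 20*(-706)) = √(42*(1 + 140*(-214)) - 20*(-706)) = √(42*(1 - 29960) + 14120) = √(42*(-29959) + 14120) = √(-1258278 + 14120) = √(-1244158) = I*√1244158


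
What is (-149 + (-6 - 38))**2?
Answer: 37249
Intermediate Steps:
(-149 + (-6 - 38))**2 = (-149 - 44)**2 = (-193)**2 = 37249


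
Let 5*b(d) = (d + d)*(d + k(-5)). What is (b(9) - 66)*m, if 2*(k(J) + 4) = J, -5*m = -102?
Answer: -5814/5 ≈ -1162.8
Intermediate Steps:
m = 102/5 (m = -⅕*(-102) = 102/5 ≈ 20.400)
k(J) = -4 + J/2
b(d) = 2*d*(-13/2 + d)/5 (b(d) = ((d + d)*(d + (-4 + (½)*(-5))))/5 = ((2*d)*(d + (-4 - 5/2)))/5 = ((2*d)*(d - 13/2))/5 = ((2*d)*(-13/2 + d))/5 = (2*d*(-13/2 + d))/5 = 2*d*(-13/2 + d)/5)
(b(9) - 66)*m = ((⅕)*9*(-13 + 2*9) - 66)*(102/5) = ((⅕)*9*(-13 + 18) - 66)*(102/5) = ((⅕)*9*5 - 66)*(102/5) = (9 - 66)*(102/5) = -57*102/5 = -5814/5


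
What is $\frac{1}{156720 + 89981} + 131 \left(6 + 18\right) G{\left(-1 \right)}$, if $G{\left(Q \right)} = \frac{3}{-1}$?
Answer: $- \frac{2326883831}{246701} \approx -9432.0$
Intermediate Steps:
$G{\left(Q \right)} = -3$ ($G{\left(Q \right)} = 3 \left(-1\right) = -3$)
$\frac{1}{156720 + 89981} + 131 \left(6 + 18\right) G{\left(-1 \right)} = \frac{1}{156720 + 89981} + 131 \left(6 + 18\right) \left(-3\right) = \frac{1}{246701} + 131 \cdot 24 \left(-3\right) = \frac{1}{246701} + 131 \left(-72\right) = \frac{1}{246701} - 9432 = - \frac{2326883831}{246701}$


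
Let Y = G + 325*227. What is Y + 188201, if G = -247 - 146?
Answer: 261583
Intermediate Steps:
G = -393
Y = 73382 (Y = -393 + 325*227 = -393 + 73775 = 73382)
Y + 188201 = 73382 + 188201 = 261583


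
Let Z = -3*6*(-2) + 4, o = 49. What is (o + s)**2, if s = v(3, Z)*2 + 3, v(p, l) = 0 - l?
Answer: 784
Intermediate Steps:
Z = 40 (Z = -18*(-2) + 4 = 36 + 4 = 40)
v(p, l) = -l
s = -77 (s = -1*40*2 + 3 = -40*2 + 3 = -80 + 3 = -77)
(o + s)**2 = (49 - 77)**2 = (-28)**2 = 784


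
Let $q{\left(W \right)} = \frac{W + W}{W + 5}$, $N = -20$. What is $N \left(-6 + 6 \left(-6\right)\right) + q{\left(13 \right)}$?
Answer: $\frac{7573}{9} \approx 841.44$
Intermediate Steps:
$q{\left(W \right)} = \frac{2 W}{5 + W}$
$N \left(-6 + 6 \left(-6\right)\right) + q{\left(13 \right)} = - 20 \left(-6 + 6 \left(-6\right)\right) + 2 \cdot 13 \frac{1}{5 + 13} = - 20 \left(-6 - 36\right) + 2 \cdot 13 \cdot \frac{1}{18} = \left(-20\right) \left(-42\right) + 2 \cdot 13 \cdot \frac{1}{18} = 840 + \frac{13}{9} = \frac{7573}{9}$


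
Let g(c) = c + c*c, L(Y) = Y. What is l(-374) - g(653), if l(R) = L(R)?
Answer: -427436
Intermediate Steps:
l(R) = R
g(c) = c + c²
l(-374) - g(653) = -374 - 653*(1 + 653) = -374 - 653*654 = -374 - 1*427062 = -374 - 427062 = -427436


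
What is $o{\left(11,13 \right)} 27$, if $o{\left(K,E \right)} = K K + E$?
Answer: $3618$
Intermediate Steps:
$o{\left(K,E \right)} = E + K^{2}$ ($o{\left(K,E \right)} = K^{2} + E = E + K^{2}$)
$o{\left(11,13 \right)} 27 = \left(13 + 11^{2}\right) 27 = \left(13 + 121\right) 27 = 134 \cdot 27 = 3618$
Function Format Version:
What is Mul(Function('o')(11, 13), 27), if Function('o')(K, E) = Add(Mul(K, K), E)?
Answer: 3618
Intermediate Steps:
Function('o')(K, E) = Add(E, Pow(K, 2)) (Function('o')(K, E) = Add(Pow(K, 2), E) = Add(E, Pow(K, 2)))
Mul(Function('o')(11, 13), 27) = Mul(Add(13, Pow(11, 2)), 27) = Mul(Add(13, 121), 27) = Mul(134, 27) = 3618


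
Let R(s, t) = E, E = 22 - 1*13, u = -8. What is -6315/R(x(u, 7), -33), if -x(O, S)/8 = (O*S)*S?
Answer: -2105/3 ≈ -701.67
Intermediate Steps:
x(O, S) = -8*O*S² (x(O, S) = -8*O*S*S = -8*O*S²)
E = 9 (E = 22 - 13 = 9)
R(s, t) = 9
-6315/R(x(u, 7), -33) = -6315/9 = -6315*⅑ = -2105/3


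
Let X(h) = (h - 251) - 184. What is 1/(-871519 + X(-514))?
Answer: -1/872468 ≈ -1.1462e-6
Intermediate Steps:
X(h) = -435 + h (X(h) = (-251 + h) - 184 = -435 + h)
1/(-871519 + X(-514)) = 1/(-871519 + (-435 - 514)) = 1/(-871519 - 949) = 1/(-872468) = -1/872468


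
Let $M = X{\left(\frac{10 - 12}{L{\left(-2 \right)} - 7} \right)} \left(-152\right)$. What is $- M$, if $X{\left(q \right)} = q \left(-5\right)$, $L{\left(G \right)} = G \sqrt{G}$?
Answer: $- \frac{560}{3} + \frac{160 i \sqrt{2}}{3} \approx -186.67 + 75.425 i$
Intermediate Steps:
$L{\left(G \right)} = G^{\frac{3}{2}}$
$X{\left(q \right)} = - 5 q$
$M = - \frac{1520}{-7 - 2 i \sqrt{2}}$ ($M = - 5 \frac{10 - 12}{\left(-2\right)^{\frac{3}{2}} - 7} \left(-152\right) = - 5 \left(- \frac{2}{- 2 i \sqrt{2} - 7}\right) \left(-152\right) = - 5 \left(- \frac{2}{-7 - 2 i \sqrt{2}}\right) \left(-152\right) = \frac{10}{-7 - 2 i \sqrt{2}} \left(-152\right) = - \frac{1520}{-7 - 2 i \sqrt{2}} \approx 186.67 - 75.425 i$)
$- M = - (\frac{560}{3} - \frac{160 i \sqrt{2}}{3}) = - \frac{560}{3} + \frac{160 i \sqrt{2}}{3}$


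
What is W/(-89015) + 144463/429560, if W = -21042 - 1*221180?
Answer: 23381651253/7647456680 ≈ 3.0574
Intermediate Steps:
W = -242222 (W = -21042 - 221180 = -242222)
W/(-89015) + 144463/429560 = -242222/(-89015) + 144463/429560 = -242222*(-1/89015) + 144463*(1/429560) = 242222/89015 + 144463/429560 = 23381651253/7647456680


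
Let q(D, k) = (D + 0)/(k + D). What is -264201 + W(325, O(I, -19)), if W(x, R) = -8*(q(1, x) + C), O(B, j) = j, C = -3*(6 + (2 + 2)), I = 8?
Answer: -43025647/163 ≈ -2.6396e+5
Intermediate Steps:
C = -30 (C = -3*(6 + 4) = -3*10 = -30)
q(D, k) = D/(D + k)
W(x, R) = 240 - 8/(1 + x) (W(x, R) = -8*(1/(1 + x) - 30) = -8*(-30 + 1/(1 + x)) = 240 - 8/(1 + x))
-264201 + W(325, O(I, -19)) = -264201 + 8*(29 + 30*325)/(1 + 325) = -264201 + 8*(29 + 9750)/326 = -264201 + 8*(1/326)*9779 = -264201 + 39116/163 = -43025647/163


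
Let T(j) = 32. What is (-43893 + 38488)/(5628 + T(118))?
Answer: -1081/1132 ≈ -0.95495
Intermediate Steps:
(-43893 + 38488)/(5628 + T(118)) = (-43893 + 38488)/(5628 + 32) = -5405/5660 = -5405*1/5660 = -1081/1132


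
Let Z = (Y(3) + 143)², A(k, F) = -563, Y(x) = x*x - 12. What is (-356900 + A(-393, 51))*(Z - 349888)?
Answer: 118065739344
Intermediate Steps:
Y(x) = -12 + x² (Y(x) = x² - 12 = -12 + x²)
Z = 19600 (Z = ((-12 + 3²) + 143)² = ((-12 + 9) + 143)² = (-3 + 143)² = 140² = 19600)
(-356900 + A(-393, 51))*(Z - 349888) = (-356900 - 563)*(19600 - 349888) = -357463*(-330288) = 118065739344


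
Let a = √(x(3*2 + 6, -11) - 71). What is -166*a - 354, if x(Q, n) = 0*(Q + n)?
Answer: -354 - 166*I*√71 ≈ -354.0 - 1398.7*I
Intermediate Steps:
x(Q, n) = 0
a = I*√71 (a = √(0 - 71) = √(-71) = I*√71 ≈ 8.4261*I)
-166*a - 354 = -166*I*√71 - 354 = -354 - 166*I*√71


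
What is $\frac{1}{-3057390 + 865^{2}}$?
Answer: $- \frac{1}{2309165} \approx -4.3306 \cdot 10^{-7}$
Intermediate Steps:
$\frac{1}{-3057390 + 865^{2}} = \frac{1}{-3057390 + 748225} = \frac{1}{-2309165} = - \frac{1}{2309165}$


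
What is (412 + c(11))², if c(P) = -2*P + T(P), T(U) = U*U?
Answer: 261121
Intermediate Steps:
T(U) = U²
c(P) = P² - 2*P (c(P) = -2*P + P² = P² - 2*P)
(412 + c(11))² = (412 + 11*(-2 + 11))² = (412 + 11*9)² = (412 + 99)² = 511² = 261121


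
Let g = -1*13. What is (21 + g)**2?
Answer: 64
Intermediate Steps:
g = -13
(21 + g)**2 = (21 - 13)**2 = 8**2 = 64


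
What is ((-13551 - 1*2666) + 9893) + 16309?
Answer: 9985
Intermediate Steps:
((-13551 - 1*2666) + 9893) + 16309 = ((-13551 - 2666) + 9893) + 16309 = (-16217 + 9893) + 16309 = -6324 + 16309 = 9985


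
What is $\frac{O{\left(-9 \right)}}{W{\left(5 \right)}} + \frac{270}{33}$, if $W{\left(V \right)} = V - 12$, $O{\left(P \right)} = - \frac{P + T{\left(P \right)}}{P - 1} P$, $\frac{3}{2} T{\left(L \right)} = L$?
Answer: $\frac{963}{154} \approx 6.2533$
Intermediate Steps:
$T{\left(L \right)} = \frac{2 L}{3}$
$O{\left(P \right)} = - \frac{5 P^{2}}{3 \left(-1 + P\right)}$ ($O{\left(P \right)} = - \frac{P + \frac{2 P}{3}}{P - 1} P = - \frac{\frac{5}{3} P}{-1 + P} P = - \frac{5 P}{3 \left(-1 + P\right)} P = - \frac{5 P^{2}}{3 \left(-1 + P\right)}$)
$W{\left(V \right)} = -12 + V$ ($W{\left(V \right)} = V - 12 = -12 + V$)
$\frac{O{\left(-9 \right)}}{W{\left(5 \right)}} + \frac{270}{33} = \frac{\left(-5\right) \left(-9\right)^{2} \frac{1}{-3 + 3 \left(-9\right)}}{-12 + 5} + \frac{270}{33} = \frac{\left(-5\right) 81 \frac{1}{-3 - 27}}{-7} + 270 \cdot \frac{1}{33} = \left(-5\right) 81 \frac{1}{-30} \left(- \frac{1}{7}\right) + \frac{90}{11} = \left(-5\right) 81 \left(- \frac{1}{30}\right) \left(- \frac{1}{7}\right) + \frac{90}{11} = \frac{27}{2} \left(- \frac{1}{7}\right) + \frac{90}{11} = - \frac{27}{14} + \frac{90}{11} = \frac{963}{154}$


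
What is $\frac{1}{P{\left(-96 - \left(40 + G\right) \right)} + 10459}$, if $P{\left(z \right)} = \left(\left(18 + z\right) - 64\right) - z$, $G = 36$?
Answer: $\frac{1}{10413} \approx 9.6034 \cdot 10^{-5}$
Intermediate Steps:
$P{\left(z \right)} = -46$ ($P{\left(z \right)} = \left(-46 + z\right) - z = -46$)
$\frac{1}{P{\left(-96 - \left(40 + G\right) \right)} + 10459} = \frac{1}{-46 + 10459} = \frac{1}{10413}$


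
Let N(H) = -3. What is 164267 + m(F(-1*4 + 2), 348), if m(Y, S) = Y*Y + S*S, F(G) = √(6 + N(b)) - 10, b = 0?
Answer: 285474 - 20*√3 ≈ 2.8544e+5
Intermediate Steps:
F(G) = -10 + √3 (F(G) = √(6 - 3) - 10 = √3 - 10 = -10 + √3)
m(Y, S) = S² + Y² (m(Y, S) = Y² + S² = S² + Y²)
164267 + m(F(-1*4 + 2), 348) = 164267 + (348² + (-10 + √3)²) = 164267 + (121104 + (-10 + √3)²) = 285371 + (-10 + √3)²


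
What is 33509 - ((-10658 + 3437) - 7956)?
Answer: 48686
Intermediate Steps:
33509 - ((-10658 + 3437) - 7956) = 33509 - (-7221 - 7956) = 33509 - 1*(-15177) = 33509 + 15177 = 48686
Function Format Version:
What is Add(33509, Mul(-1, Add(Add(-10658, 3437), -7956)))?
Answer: 48686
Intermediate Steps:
Add(33509, Mul(-1, Add(Add(-10658, 3437), -7956))) = Add(33509, Mul(-1, Add(-7221, -7956))) = Add(33509, Mul(-1, -15177)) = Add(33509, 15177) = 48686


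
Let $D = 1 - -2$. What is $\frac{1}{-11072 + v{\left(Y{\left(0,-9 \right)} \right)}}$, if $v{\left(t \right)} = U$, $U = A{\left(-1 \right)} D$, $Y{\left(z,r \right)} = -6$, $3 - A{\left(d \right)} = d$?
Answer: $- \frac{1}{11060} \approx -9.0416 \cdot 10^{-5}$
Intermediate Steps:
$A{\left(d \right)} = 3 - d$
$D = 3$ ($D = 1 + 2 = 3$)
$U = 12$ ($U = \left(3 - -1\right) 3 = \left(3 + 1\right) 3 = 4 \cdot 3 = 12$)
$v{\left(t \right)} = 12$
$\frac{1}{-11072 + v{\left(Y{\left(0,-9 \right)} \right)}} = \frac{1}{-11072 + 12} = \frac{1}{-11060} = - \frac{1}{11060}$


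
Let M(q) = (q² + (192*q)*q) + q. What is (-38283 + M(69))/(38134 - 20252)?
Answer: 880659/17882 ≈ 49.248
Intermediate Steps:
M(q) = q + 193*q² (M(q) = (q² + 192*q²) + q = 193*q² + q = q + 193*q²)
(-38283 + M(69))/(38134 - 20252) = (-38283 + 69*(1 + 193*69))/(38134 - 20252) = (-38283 + 69*(1 + 13317))/17882 = (-38283 + 69*13318)*(1/17882) = (-38283 + 918942)*(1/17882) = 880659*(1/17882) = 880659/17882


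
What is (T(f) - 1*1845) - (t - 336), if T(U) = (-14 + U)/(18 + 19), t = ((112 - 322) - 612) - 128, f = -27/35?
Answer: -724422/1295 ≈ -559.40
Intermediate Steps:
f = -27/35 (f = -27*1/35 = -27/35 ≈ -0.77143)
t = -950 (t = (-210 - 612) - 128 = -822 - 128 = -950)
T(U) = -14/37 + U/37 (T(U) = (-14 + U)/37 = (-14 + U)*(1/37) = -14/37 + U/37)
(T(f) - 1*1845) - (t - 336) = ((-14/37 + (1/37)*(-27/35)) - 1*1845) - (-950 - 336) = ((-14/37 - 27/1295) - 1845) - 1*(-1286) = (-517/1295 - 1845) + 1286 = -2389792/1295 + 1286 = -724422/1295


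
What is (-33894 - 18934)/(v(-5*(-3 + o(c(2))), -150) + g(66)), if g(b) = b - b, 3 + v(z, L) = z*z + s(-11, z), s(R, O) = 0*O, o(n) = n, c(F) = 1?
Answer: -52828/97 ≈ -544.62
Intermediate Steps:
s(R, O) = 0
v(z, L) = -3 + z² (v(z, L) = -3 + (z*z + 0) = -3 + (z² + 0) = -3 + z²)
g(b) = 0
(-33894 - 18934)/(v(-5*(-3 + o(c(2))), -150) + g(66)) = (-33894 - 18934)/((-3 + (-5*(-3 + 1))²) + 0) = -52828/((-3 + (-5*(-2))²) + 0) = -52828/((-3 + 10²) + 0) = -52828/((-3 + 100) + 0) = -52828/(97 + 0) = -52828/97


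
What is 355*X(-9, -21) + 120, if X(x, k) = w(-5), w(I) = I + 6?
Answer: 475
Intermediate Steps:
w(I) = 6 + I
X(x, k) = 1 (X(x, k) = 6 - 5 = 1)
355*X(-9, -21) + 120 = 355*1 + 120 = 355 + 120 = 475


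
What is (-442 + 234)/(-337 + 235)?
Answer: 104/51 ≈ 2.0392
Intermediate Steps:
(-442 + 234)/(-337 + 235) = -208/(-102) = -208*(-1/102) = 104/51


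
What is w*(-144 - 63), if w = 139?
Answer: -28773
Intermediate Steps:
w*(-144 - 63) = 139*(-144 - 63) = 139*(-207) = -28773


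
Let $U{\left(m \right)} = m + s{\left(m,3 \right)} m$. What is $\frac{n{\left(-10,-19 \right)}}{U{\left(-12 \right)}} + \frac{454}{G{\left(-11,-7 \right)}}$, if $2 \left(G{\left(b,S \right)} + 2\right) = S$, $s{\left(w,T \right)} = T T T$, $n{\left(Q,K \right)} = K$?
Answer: $- \frac{304879}{3696} \approx -82.489$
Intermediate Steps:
$s{\left(w,T \right)} = T^{3}$ ($s{\left(w,T \right)} = T^{2} T = T^{3}$)
$G{\left(b,S \right)} = -2 + \frac{S}{2}$
$U{\left(m \right)} = 28 m$ ($U{\left(m \right)} = m + 3^{3} m = m + 27 m = 28 m$)
$\frac{n{\left(-10,-19 \right)}}{U{\left(-12 \right)}} + \frac{454}{G{\left(-11,-7 \right)}} = - \frac{19}{28 \left(-12\right)} + \frac{454}{-2 + \frac{1}{2} \left(-7\right)} = - \frac{19}{-336} + \frac{454}{-2 - \frac{7}{2}} = \left(-19\right) \left(- \frac{1}{336}\right) + \frac{454}{- \frac{11}{2}} = \frac{19}{336} + 454 \left(- \frac{2}{11}\right) = \frac{19}{336} - \frac{908}{11} = - \frac{304879}{3696}$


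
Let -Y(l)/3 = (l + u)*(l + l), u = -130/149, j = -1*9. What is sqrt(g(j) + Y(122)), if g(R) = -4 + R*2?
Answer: I*sqrt(1968947686)/149 ≈ 297.8*I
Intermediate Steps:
j = -9
u = -130/149 (u = -130*1/149 = -130/149 ≈ -0.87248)
g(R) = -4 + 2*R
Y(l) = -6*l*(-130/149 + l) (Y(l) = -3*(l - 130/149)*(l + l) = -3*(-130/149 + l)*2*l = -6*l*(-130/149 + l))
sqrt(g(j) + Y(122)) = sqrt((-4 + 2*(-9)) + (6/149)*122*(130 - 149*122)) = sqrt((-4 - 18) + (6/149)*122*(130 - 18178)) = sqrt(-22 + (6/149)*122*(-18048)) = sqrt(-22 - 13211136/149) = sqrt(-13214414/149) = I*sqrt(1968947686)/149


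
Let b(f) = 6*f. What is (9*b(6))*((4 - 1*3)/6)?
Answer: 54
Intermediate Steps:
(9*b(6))*((4 - 1*3)/6) = (9*(6*6))*((4 - 1*3)/6) = (9*36)*((4 - 3)*(⅙)) = 324*(1*(⅙)) = 324*(⅙) = 54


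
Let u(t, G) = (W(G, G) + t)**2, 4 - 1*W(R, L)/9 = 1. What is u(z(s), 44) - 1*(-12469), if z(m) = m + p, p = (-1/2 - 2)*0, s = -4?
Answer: 12998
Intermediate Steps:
W(R, L) = 27 (W(R, L) = 36 - 9*1 = 36 - 9 = 27)
p = 0 (p = (-1*1/2 - 2)*0 = (-1/2 - 2)*0 = -5/2*0 = 0)
z(m) = m (z(m) = m + 0 = m)
u(t, G) = (27 + t)**2
u(z(s), 44) - 1*(-12469) = (27 - 4)**2 - 1*(-12469) = 23**2 + 12469 = 529 + 12469 = 12998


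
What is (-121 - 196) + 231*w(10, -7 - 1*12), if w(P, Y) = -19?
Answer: -4706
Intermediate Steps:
(-121 - 196) + 231*w(10, -7 - 1*12) = (-121 - 196) + 231*(-19) = -317 - 4389 = -4706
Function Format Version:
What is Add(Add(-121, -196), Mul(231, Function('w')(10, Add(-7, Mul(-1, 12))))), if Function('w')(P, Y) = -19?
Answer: -4706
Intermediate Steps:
Add(Add(-121, -196), Mul(231, Function('w')(10, Add(-7, Mul(-1, 12))))) = Add(Add(-121, -196), Mul(231, -19)) = Add(-317, -4389) = -4706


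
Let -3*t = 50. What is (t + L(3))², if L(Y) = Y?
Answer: 1681/9 ≈ 186.78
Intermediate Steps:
t = -50/3 (t = -⅓*50 = -50/3 ≈ -16.667)
(t + L(3))² = (-50/3 + 3)² = (-41/3)² = 1681/9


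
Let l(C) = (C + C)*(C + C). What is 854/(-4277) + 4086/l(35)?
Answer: 949373/1496950 ≈ 0.63420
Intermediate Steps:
l(C) = 4*C**2 (l(C) = (2*C)*(2*C) = 4*C**2)
854/(-4277) + 4086/l(35) = 854/(-4277) + 4086/((4*35**2)) = 854*(-1/4277) + 4086/((4*1225)) = -122/611 + 4086/4900 = -122/611 + 4086*(1/4900) = -122/611 + 2043/2450 = 949373/1496950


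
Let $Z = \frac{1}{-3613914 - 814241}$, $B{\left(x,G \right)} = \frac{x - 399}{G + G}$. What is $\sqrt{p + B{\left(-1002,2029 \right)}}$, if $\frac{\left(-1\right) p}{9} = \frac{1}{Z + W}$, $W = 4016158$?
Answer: $\frac{7 i \sqrt{36696456142677624580359173901462}}{72168162381408362} \approx 0.58758 i$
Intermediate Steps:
$B{\left(x,G \right)} = \frac{-399 + x}{2 G}$
$Z = - \frac{1}{4428155}$ ($Z = \frac{1}{-4428155} = - \frac{1}{4428155} \approx -2.2583 \cdot 10^{-7}$)
$p = - \frac{39853395}{17784170128489}$ ($p = - \frac{9}{- \frac{1}{4428155} + 4016158} = - \frac{9}{\frac{17784170128489}{4428155}} = \left(-9\right) \frac{4428155}{17784170128489} = - \frac{39853395}{17784170128489} \approx -2.2409 \cdot 10^{-6}$)
$\sqrt{p + B{\left(-1002,2029 \right)}} = \sqrt{- \frac{39853395}{17784170128489} + \frac{-399 - 1002}{2 \cdot 2029}} = \sqrt{- \frac{39853395}{17784170128489} + \frac{1}{2} \cdot \frac{1}{2029} \left(-1401\right)} = \sqrt{- \frac{39853395}{17784170128489} - \frac{1401}{4058}} = \sqrt{- \frac{24915784075089999}{72168162381408362}} = \frac{7 i \sqrt{36696456142677624580359173901462}}{72168162381408362}$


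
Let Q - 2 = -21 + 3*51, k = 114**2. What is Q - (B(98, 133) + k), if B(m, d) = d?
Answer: -12995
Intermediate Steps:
k = 12996
Q = 134 (Q = 2 + (-21 + 3*51) = 2 + (-21 + 153) = 2 + 132 = 134)
Q - (B(98, 133) + k) = 134 - (133 + 12996) = 134 - 1*13129 = 134 - 13129 = -12995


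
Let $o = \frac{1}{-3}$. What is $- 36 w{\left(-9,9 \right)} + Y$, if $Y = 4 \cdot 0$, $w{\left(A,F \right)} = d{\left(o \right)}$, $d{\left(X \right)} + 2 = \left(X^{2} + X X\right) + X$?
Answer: $76$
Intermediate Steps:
$o = - \frac{1}{3} \approx -0.33333$
$d{\left(X \right)} = -2 + X + 2 X^{2}$ ($d{\left(X \right)} = -2 + \left(\left(X^{2} + X X\right) + X\right) = -2 + \left(\left(X^{2} + X^{2}\right) + X\right) = -2 + \left(2 X^{2} + X\right) = -2 + \left(X + 2 X^{2}\right) = -2 + X + 2 X^{2}$)
$w{\left(A,F \right)} = - \frac{19}{9}$ ($w{\left(A,F \right)} = -2 - \frac{1}{3} + 2 \left(- \frac{1}{3}\right)^{2} = -2 - \frac{1}{3} + 2 \cdot \frac{1}{9} = -2 - \frac{1}{3} + \frac{2}{9} = - \frac{19}{9}$)
$Y = 0$
$- 36 w{\left(-9,9 \right)} + Y = \left(-36\right) \left(- \frac{19}{9}\right) + 0 = 76 + 0 = 76$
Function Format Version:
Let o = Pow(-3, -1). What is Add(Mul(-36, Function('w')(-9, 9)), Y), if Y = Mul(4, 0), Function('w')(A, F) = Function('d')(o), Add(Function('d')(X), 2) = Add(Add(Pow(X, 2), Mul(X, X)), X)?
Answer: 76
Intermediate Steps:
o = Rational(-1, 3) ≈ -0.33333
Function('d')(X) = Add(-2, X, Mul(2, Pow(X, 2))) (Function('d')(X) = Add(-2, Add(Add(Pow(X, 2), Mul(X, X)), X)) = Add(-2, Add(Add(Pow(X, 2), Pow(X, 2)), X)) = Add(-2, Add(Mul(2, Pow(X, 2)), X)) = Add(-2, Add(X, Mul(2, Pow(X, 2)))) = Add(-2, X, Mul(2, Pow(X, 2))))
Function('w')(A, F) = Rational(-19, 9) (Function('w')(A, F) = Add(-2, Rational(-1, 3), Mul(2, Pow(Rational(-1, 3), 2))) = Add(-2, Rational(-1, 3), Mul(2, Rational(1, 9))) = Add(-2, Rational(-1, 3), Rational(2, 9)) = Rational(-19, 9))
Y = 0
Add(Mul(-36, Function('w')(-9, 9)), Y) = Add(Mul(-36, Rational(-19, 9)), 0) = Add(76, 0) = 76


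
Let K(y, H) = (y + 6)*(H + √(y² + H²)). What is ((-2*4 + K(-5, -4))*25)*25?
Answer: -7500 + 625*√41 ≈ -3498.0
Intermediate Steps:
K(y, H) = (6 + y)*(H + √(H² + y²))
((-2*4 + K(-5, -4))*25)*25 = ((-2*4 + (6*(-4) + 6*√((-4)² + (-5)²) - 4*(-5) - 5*√((-4)² + (-5)²)))*25)*25 = ((-8 + (-24 + 6*√(16 + 25) + 20 - 5*√(16 + 25)))*25)*25 = ((-8 + (-24 + 6*√41 + 20 - 5*√41))*25)*25 = ((-8 + (-4 + √41))*25)*25 = ((-12 + √41)*25)*25 = (-300 + 25*√41)*25 = -7500 + 625*√41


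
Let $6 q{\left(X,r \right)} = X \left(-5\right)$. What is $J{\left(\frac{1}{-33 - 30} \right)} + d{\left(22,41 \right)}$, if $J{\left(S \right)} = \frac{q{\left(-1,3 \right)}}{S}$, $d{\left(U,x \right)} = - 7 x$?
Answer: $- \frac{679}{2} \approx -339.5$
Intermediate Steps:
$q{\left(X,r \right)} = - \frac{5 X}{6}$ ($q{\left(X,r \right)} = \frac{X \left(-5\right)}{6} = \frac{\left(-5\right) X}{6} = - \frac{5 X}{6}$)
$J{\left(S \right)} = \frac{5}{6 S}$ ($J{\left(S \right)} = \frac{\left(- \frac{5}{6}\right) \left(-1\right)}{S} = \frac{5}{6 S}$)
$J{\left(\frac{1}{-33 - 30} \right)} + d{\left(22,41 \right)} = \frac{5}{6 \frac{1}{-33 - 30}} - 287 = \frac{5}{6 \frac{1}{-63}} - 287 = \frac{5}{6 \left(- \frac{1}{63}\right)} - 287 = \frac{5}{6} \left(-63\right) - 287 = - \frac{105}{2} - 287 = - \frac{679}{2}$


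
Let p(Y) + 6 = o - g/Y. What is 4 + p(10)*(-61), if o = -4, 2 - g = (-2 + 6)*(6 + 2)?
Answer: 431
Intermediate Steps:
g = -30 (g = 2 - (-2 + 6)*(6 + 2) = 2 - 4*8 = 2 - 1*32 = 2 - 32 = -30)
p(Y) = -10 + 30/Y (p(Y) = -6 + (-4 - (-30)/Y) = -6 + (-4 + 30/Y) = -10 + 30/Y)
4 + p(10)*(-61) = 4 + (-10 + 30/10)*(-61) = 4 + (-10 + 30*(1/10))*(-61) = 4 + (-10 + 3)*(-61) = 4 - 7*(-61) = 4 + 427 = 431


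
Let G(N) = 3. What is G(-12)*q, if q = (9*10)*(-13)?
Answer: -3510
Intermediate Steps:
q = -1170 (q = 90*(-13) = -1170)
G(-12)*q = 3*(-1170) = -3510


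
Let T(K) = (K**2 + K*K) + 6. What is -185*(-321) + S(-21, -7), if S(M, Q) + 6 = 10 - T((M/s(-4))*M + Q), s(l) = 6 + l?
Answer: -63563/2 ≈ -31782.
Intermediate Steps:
T(K) = 6 + 2*K**2 (T(K) = (K**2 + K**2) + 6 = 2*K**2 + 6 = 6 + 2*K**2)
S(M, Q) = -2 - 2*(Q + M**2/2)**2 (S(M, Q) = -6 + (10 - (6 + 2*((M/(6 - 4))*M + Q)**2)) = -6 + (10 - (6 + 2*((M/2)*M + Q)**2)) = -6 + (10 - (6 + 2*(M**2/2 + Q)**2)) = -6 + (10 - (6 + 2*(Q + M**2/2)**2)) = -6 + (10 + (-6 - 2*(Q + M**2/2)**2)) = -6 + (4 - 2*(Q + M**2/2)**2) = -2 - 2*(Q + M**2/2)**2)
-185*(-321) + S(-21, -7) = -185*(-321) + (-2 - ((-21)**2 + 2*(-7))**2/2) = 59385 + (-2 - (441 - 14)**2/2) = 59385 + (-2 - 1/2*427**2) = 59385 + (-2 - 1/2*182329) = 59385 + (-2 - 182329/2) = 59385 - 182333/2 = -63563/2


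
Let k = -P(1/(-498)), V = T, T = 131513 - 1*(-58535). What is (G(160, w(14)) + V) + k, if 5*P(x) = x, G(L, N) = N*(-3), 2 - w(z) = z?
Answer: 473309161/2490 ≈ 1.9008e+5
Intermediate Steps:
w(z) = 2 - z
G(L, N) = -3*N
T = 190048 (T = 131513 + 58535 = 190048)
V = 190048
P(x) = x/5
k = 1/2490 (k = -1/(5*(-498)) = -(-1)/(5*498) = -1*(-1/2490) = 1/2490 ≈ 0.00040161)
(G(160, w(14)) + V) + k = (-3*(2 - 1*14) + 190048) + 1/2490 = (-3*(2 - 14) + 190048) + 1/2490 = (-3*(-12) + 190048) + 1/2490 = (36 + 190048) + 1/2490 = 190084 + 1/2490 = 473309161/2490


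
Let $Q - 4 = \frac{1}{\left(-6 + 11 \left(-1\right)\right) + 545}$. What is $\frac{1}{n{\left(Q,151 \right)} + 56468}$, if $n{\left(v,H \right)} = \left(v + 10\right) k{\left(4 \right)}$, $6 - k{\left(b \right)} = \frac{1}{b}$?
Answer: $\frac{2112}{119430455} \approx 1.7684 \cdot 10^{-5}$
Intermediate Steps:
$k{\left(b \right)} = 6 - \frac{1}{b}$
$Q = \frac{2113}{528}$ ($Q = 4 + \frac{1}{\left(-6 + 11 \left(-1\right)\right) + 545} = 4 + \frac{1}{\left(-6 - 11\right) + 545} = 4 + \frac{1}{-17 + 545} = 4 + \frac{1}{528} = \frac{2113}{528} \approx 4.0019$)
$n{\left(v,H \right)} = \frac{115}{2} + \frac{23 v}{4}$ ($n{\left(v,H \right)} = \left(v + 10\right) \left(6 - \frac{1}{4}\right) = \left(10 + v\right) \left(6 - \frac{1}{4}\right) = \left(10 + v\right) \frac{23}{4} = \frac{115}{2} + \frac{23 v}{4}$)
$\frac{1}{n{\left(Q,151 \right)} + 56468} = \frac{1}{\left(\frac{115}{2} + \frac{23}{4} \cdot \frac{2113}{528}\right) + 56468} = \frac{1}{\left(\frac{115}{2} + \frac{48599}{2112}\right) + 56468} = \frac{1}{\frac{170039}{2112} + 56468} = \frac{1}{\frac{119430455}{2112}} = \frac{2112}{119430455}$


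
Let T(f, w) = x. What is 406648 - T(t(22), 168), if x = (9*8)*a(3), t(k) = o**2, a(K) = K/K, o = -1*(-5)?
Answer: 406576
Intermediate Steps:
o = 5
a(K) = 1
t(k) = 25 (t(k) = 5**2 = 25)
x = 72 (x = (9*8)*1 = 72*1 = 72)
T(f, w) = 72
406648 - T(t(22), 168) = 406648 - 1*72 = 406648 - 72 = 406576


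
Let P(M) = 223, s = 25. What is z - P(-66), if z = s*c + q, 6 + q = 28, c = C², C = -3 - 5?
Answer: 1399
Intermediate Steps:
C = -8
c = 64 (c = (-8)² = 64)
q = 22 (q = -6 + 28 = 22)
z = 1622 (z = 25*64 + 22 = 1600 + 22 = 1622)
z - P(-66) = 1622 - 1*223 = 1622 - 223 = 1399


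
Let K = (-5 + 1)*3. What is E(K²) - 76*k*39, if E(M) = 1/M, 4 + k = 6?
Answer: -853631/144 ≈ -5928.0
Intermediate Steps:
k = 2 (k = -4 + 6 = 2)
K = -12 (K = -4*3 = -12)
E(K²) - 76*k*39 = 1/((-12)²) - 152*39 = 1/144 - 76*78 = 1/144 - 5928 = -853631/144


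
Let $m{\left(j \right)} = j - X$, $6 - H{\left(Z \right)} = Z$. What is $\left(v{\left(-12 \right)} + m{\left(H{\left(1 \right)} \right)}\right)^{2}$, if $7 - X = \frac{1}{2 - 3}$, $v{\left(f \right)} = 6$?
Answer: $9$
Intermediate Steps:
$H{\left(Z \right)} = 6 - Z$
$X = 8$ ($X = 7 - \frac{1}{2 - 3} = 7 - \frac{1}{-1} = 7 - -1 = 7 + 1 = 8$)
$m{\left(j \right)} = -8 + j$ ($m{\left(j \right)} = j - 8 = -8 + j$)
$\left(v{\left(-12 \right)} + m{\left(H{\left(1 \right)} \right)}\right)^{2} = \left(6 + \left(-8 + \left(6 - 1\right)\right)\right)^{2} = \left(6 + \left(-8 + 5\right)\right)^{2} = \left(6 - 3\right)^{2} = 3^{2} = 9$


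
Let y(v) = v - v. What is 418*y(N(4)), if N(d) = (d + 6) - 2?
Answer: 0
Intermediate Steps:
N(d) = 4 + d (N(d) = (6 + d) - 2 = 4 + d)
y(v) = 0
418*y(N(4)) = 418*0 = 0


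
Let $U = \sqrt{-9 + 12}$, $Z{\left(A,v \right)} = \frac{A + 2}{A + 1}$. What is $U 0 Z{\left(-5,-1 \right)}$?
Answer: $0$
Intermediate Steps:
$Z{\left(A,v \right)} = \frac{2 + A}{1 + A}$
$U = \sqrt{3} \approx 1.732$
$U 0 Z{\left(-5,-1 \right)} = \sqrt{3} \cdot 0 \frac{2 - 5}{1 - 5} = 0 \frac{1}{-4} \left(-3\right) = 0 \left(\left(- \frac{1}{4}\right) \left(-3\right)\right) = 0 \cdot \frac{3}{4} = 0$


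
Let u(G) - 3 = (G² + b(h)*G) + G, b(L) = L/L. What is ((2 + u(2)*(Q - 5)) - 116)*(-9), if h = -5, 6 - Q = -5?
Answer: 432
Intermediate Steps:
Q = 11 (Q = 6 - 1*(-5) = 6 + 5 = 11)
b(L) = 1
u(G) = 3 + G² + 2*G (u(G) = 3 + ((G² + 1*G) + G) = 3 + ((G² + G) + G) = 3 + ((G + G²) + G) = 3 + (G² + 2*G) = 3 + G² + 2*G)
((2 + u(2)*(Q - 5)) - 116)*(-9) = ((2 + (3 + 2² + 2*2)*(11 - 5)) - 116)*(-9) = ((2 + (3 + 4 + 4)*6) - 116)*(-9) = ((2 + 11*6) - 116)*(-9) = ((2 + 66) - 116)*(-9) = (68 - 116)*(-9) = -48*(-9) = 432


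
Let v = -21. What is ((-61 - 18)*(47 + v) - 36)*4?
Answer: -8360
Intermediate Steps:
((-61 - 18)*(47 + v) - 36)*4 = ((-61 - 18)*(47 - 21) - 36)*4 = (-79*26 - 36)*4 = (-2054 - 36)*4 = -2090*4 = -8360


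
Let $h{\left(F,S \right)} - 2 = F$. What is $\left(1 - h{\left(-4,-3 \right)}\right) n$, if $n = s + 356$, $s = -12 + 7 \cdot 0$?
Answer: $1032$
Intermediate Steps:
$s = -12$ ($s = -12 + 0 = -12$)
$h{\left(F,S \right)} = 2 + F$
$n = 344$ ($n = -12 + 356 = 344$)
$\left(1 - h{\left(-4,-3 \right)}\right) n = \left(1 - \left(2 - 4\right)\right) 344 = \left(1 - -2\right) 344 = \left(1 + 2\right) 344 = 3 \cdot 344 = 1032$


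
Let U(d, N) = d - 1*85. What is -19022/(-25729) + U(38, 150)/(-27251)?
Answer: 519577785/701140979 ≈ 0.74105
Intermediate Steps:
U(d, N) = -85 + d (U(d, N) = d - 85 = -85 + d)
-19022/(-25729) + U(38, 150)/(-27251) = -19022/(-25729) + (-85 + 38)/(-27251) = -19022*(-1/25729) - 47*(-1/27251) = 19022/25729 + 47/27251 = 519577785/701140979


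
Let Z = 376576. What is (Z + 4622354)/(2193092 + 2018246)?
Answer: 2499465/2105669 ≈ 1.1870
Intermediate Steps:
(Z + 4622354)/(2193092 + 2018246) = (376576 + 4622354)/(2193092 + 2018246) = 4998930/4211338 = 4998930*(1/4211338) = 2499465/2105669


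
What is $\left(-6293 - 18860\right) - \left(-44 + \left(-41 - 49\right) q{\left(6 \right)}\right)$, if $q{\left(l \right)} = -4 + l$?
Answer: $-24929$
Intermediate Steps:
$\left(-6293 - 18860\right) - \left(-44 + \left(-41 - 49\right) q{\left(6 \right)}\right) = \left(-6293 - 18860\right) - \left(-44 + \left(-41 - 49\right) \left(-4 + 6\right)\right) = -25153 - \left(-44 + \left(-41 - 49\right) 2\right) = -25153 - \left(-44 - 180\right) = -25153 - -224 = -25153 + 224 = -24929$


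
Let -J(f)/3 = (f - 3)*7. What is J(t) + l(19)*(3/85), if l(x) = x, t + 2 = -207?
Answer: 378477/85 ≈ 4452.7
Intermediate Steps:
t = -209 (t = -2 - 207 = -209)
J(f) = 63 - 21*f (J(f) = -3*(f - 3)*7 = -3*(-3 + f)*7 = -3*(-21 + 7*f) = 63 - 21*f)
J(t) + l(19)*(3/85) = (63 - 21*(-209)) + 19*(3/85) = (63 + 4389) + 19*(3*(1/85)) = 4452 + 19*(3/85) = 4452 + 57/85 = 378477/85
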